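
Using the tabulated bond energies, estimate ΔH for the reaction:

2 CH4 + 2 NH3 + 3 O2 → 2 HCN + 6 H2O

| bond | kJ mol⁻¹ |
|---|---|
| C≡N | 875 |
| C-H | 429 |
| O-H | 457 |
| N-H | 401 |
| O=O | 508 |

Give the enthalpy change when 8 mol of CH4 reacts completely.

ΔH = −2920 kJ

Bonds broken (reactants):
  C-H: 8 × 429 = 3432
  N-H: 6 × 401 = 2406
  O=O: 3 × 508 = 1524
  Σ(broken) = 7362 kJ
Bonds formed (products):
  C≡N: 2 × 875 = 1750
  C-H: 2 × 429 = 858
  O-H: 12 × 457 = 5484
  Σ(formed) = 8092 kJ
ΔH = Σ(broken) − Σ(formed) = 7362 − 8092 = −730 kJ
For 4× the reaction as written: 4 × (−730) = −2920 kJ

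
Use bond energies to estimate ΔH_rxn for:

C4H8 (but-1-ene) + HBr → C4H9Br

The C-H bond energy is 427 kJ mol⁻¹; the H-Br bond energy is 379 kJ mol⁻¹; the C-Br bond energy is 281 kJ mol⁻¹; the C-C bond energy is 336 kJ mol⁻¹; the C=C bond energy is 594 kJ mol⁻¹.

Bonds broken (reactants):
  C-C: 2 × 336 = 672
  C-H: 8 × 427 = 3416
  C=C: 1 × 594 = 594
  H-Br: 1 × 379 = 379
  Σ(broken) = 5061 kJ
Bonds formed (products):
  C-Br: 1 × 281 = 281
  C-C: 3 × 336 = 1008
  C-H: 9 × 427 = 3843
  Σ(formed) = 5132 kJ
ΔH = Σ(broken) − Σ(formed) = 5061 − 5132 = −71 kJ

ΔH ≈ −71 kJ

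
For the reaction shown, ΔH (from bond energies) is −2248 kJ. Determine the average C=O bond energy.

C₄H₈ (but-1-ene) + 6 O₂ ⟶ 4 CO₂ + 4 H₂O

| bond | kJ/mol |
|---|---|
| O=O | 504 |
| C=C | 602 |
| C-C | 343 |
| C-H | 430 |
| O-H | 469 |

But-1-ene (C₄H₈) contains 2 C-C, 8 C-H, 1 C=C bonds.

Let D be the C=O bond energy.
Σ(broken) = 2×343 + 8×430 + 1×602 + 6×504 = 7752
Σ(formed) = 8×D + 8×469 = 3752 + 8D
ΔH = Σ(broken) − Σ(formed) = (7752) − (3752 + 8D) = +4000 − 8D
Setting this equal to −2248 kJ gives 8D = 6248, so D = 781 kJ/mol.

D(C=O) ≈ 781 kJ/mol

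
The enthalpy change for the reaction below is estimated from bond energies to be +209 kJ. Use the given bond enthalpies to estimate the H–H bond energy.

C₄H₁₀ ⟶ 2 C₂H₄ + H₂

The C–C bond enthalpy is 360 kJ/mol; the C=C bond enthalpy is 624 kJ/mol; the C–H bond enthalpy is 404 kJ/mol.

Let D be the H–H bond energy.
Σ(broken) = 3×360 + 10×404 = 5120
Σ(formed) = 8×404 + 2×624 + 1×D = 4480 + D
ΔH = Σ(broken) − Σ(formed) = (5120) − (4480 + D) = +640 − D
Setting this equal to +209 kJ gives D = 431 kJ/mol.

D(H–H) ≈ 431 kJ/mol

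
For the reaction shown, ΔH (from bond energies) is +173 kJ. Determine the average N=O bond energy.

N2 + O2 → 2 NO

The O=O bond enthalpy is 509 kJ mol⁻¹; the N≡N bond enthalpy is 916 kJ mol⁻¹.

Let D be the N=O bond energy.
Σ(broken) = 1×916 + 1×509 = 1425
Σ(formed) = 2×D = 2D
ΔH = Σ(broken) − Σ(formed) = (1425) − (2D) = +1425 − 2D
Setting this equal to +173 kJ gives 2D = 1252, so D = 626 kJ/mol.

D(N=O) ≈ 626 kJ/mol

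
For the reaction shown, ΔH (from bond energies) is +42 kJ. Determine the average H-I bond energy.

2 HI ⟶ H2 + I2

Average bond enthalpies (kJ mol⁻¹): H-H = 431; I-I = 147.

Let D be the H-I bond energy.
Σ(broken) = 2×D = 2D
Σ(formed) = 1×431 + 1×147 = 578
ΔH = Σ(broken) − Σ(formed) = (2D) − (578) = −578 + 2D
Setting this equal to +42 kJ gives 2D = 620, so D = 310 kJ/mol.

D(H-I) ≈ 310 kJ/mol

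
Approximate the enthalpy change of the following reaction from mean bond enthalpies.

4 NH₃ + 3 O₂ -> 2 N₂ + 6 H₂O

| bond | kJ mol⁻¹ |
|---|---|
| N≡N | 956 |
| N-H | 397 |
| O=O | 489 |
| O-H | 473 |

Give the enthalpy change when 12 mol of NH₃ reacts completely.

Bonds broken (reactants):
  N-H: 12 × 397 = 4764
  O=O: 3 × 489 = 1467
  Σ(broken) = 6231 kJ
Bonds formed (products):
  N≡N: 2 × 956 = 1912
  O-H: 12 × 473 = 5676
  Σ(formed) = 7588 kJ
ΔH = Σ(broken) − Σ(formed) = 6231 − 7588 = −1357 kJ
For 3× the reaction as written: 3 × (−1357) = −4071 kJ

ΔH = −4071 kJ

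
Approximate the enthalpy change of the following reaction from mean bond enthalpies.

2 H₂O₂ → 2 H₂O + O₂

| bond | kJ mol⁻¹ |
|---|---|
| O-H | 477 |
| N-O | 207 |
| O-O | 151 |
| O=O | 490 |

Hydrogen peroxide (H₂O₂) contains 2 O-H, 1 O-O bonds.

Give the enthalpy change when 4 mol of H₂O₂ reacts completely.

Bonds broken (reactants):
  O-H: 4 × 477 = 1908
  O-O: 2 × 151 = 302
  Σ(broken) = 2210 kJ
Bonds formed (products):
  O-H: 4 × 477 = 1908
  O=O: 1 × 490 = 490
  Σ(formed) = 2398 kJ
ΔH = Σ(broken) − Σ(formed) = 2210 − 2398 = −188 kJ
For 2× the reaction as written: 2 × (−188) = −376 kJ

ΔH = −376 kJ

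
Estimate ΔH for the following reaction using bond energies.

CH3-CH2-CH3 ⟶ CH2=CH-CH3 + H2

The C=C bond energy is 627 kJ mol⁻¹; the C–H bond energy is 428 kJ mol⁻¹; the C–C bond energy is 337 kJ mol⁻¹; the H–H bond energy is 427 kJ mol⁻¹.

ΔH ≈ +139 kJ

Bonds broken (reactants):
  C–C: 2 × 337 = 674
  C–H: 8 × 428 = 3424
  Σ(broken) = 4098 kJ
Bonds formed (products):
  C–C: 1 × 337 = 337
  C–H: 6 × 428 = 2568
  C=C: 1 × 627 = 627
  H–H: 1 × 427 = 427
  Σ(formed) = 3959 kJ
ΔH = Σ(broken) − Σ(formed) = 4098 − 3959 = +139 kJ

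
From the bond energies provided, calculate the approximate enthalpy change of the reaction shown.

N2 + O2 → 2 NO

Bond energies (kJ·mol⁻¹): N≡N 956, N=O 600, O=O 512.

ΔH ≈ +268 kJ

Bonds broken (reactants):
  N≡N: 1 × 956 = 956
  O=O: 1 × 512 = 512
  Σ(broken) = 1468 kJ
Bonds formed (products):
  N=O: 2 × 600 = 1200
  Σ(formed) = 1200 kJ
ΔH = Σ(broken) − Σ(formed) = 1468 − 1200 = +268 kJ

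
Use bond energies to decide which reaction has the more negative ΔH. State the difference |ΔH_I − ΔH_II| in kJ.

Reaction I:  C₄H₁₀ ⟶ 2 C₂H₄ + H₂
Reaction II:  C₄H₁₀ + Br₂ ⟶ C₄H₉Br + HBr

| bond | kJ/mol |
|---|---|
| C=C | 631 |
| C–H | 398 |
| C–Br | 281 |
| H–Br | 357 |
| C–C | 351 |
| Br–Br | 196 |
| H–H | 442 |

Reaction II, by 189 kJ

Reaction I:
  Bonds broken (reactants):
    C–C: 3 × 351 = 1053
    C–H: 10 × 398 = 3980
    Σ(broken) = 5033 kJ
  Bonds formed (products):
    C–H: 8 × 398 = 3184
    C=C: 2 × 631 = 1262
    H–H: 1 × 442 = 442
    Σ(formed) = 4888 kJ
  ΔH_I = 5033 − 4888 = +145 kJ
Reaction II:
  Bonds broken (reactants):
    Br–Br: 1 × 196 = 196
    C–C: 3 × 351 = 1053
    C–H: 10 × 398 = 3980
    Σ(broken) = 5229 kJ
  Bonds formed (products):
    C–Br: 1 × 281 = 281
    C–C: 3 × 351 = 1053
    C–H: 9 × 398 = 3582
    H–Br: 1 × 357 = 357
    Σ(formed) = 5273 kJ
  ΔH_II = 5229 − 5273 = −44 kJ
ΔH_I − ΔH_II = +189 kJ, so reaction II has the more negative ΔH; |ΔH_I − ΔH_II| = 189 kJ.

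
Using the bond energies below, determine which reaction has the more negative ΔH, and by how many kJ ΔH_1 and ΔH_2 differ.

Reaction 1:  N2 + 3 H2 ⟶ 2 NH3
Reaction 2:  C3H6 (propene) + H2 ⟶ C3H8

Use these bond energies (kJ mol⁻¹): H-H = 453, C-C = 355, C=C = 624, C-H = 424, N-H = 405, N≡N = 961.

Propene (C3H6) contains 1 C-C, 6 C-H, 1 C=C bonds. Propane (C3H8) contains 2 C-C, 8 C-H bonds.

Reaction 1:
  Bonds broken (reactants):
    H-H: 3 × 453 = 1359
    N≡N: 1 × 961 = 961
    Σ(broken) = 2320 kJ
  Bonds formed (products):
    N-H: 6 × 405 = 2430
    Σ(formed) = 2430 kJ
  ΔH_1 = 2320 − 2430 = −110 kJ
Reaction 2:
  Bonds broken (reactants):
    C-C: 1 × 355 = 355
    C-H: 6 × 424 = 2544
    C=C: 1 × 624 = 624
    H-H: 1 × 453 = 453
    Σ(broken) = 3976 kJ
  Bonds formed (products):
    C-C: 2 × 355 = 710
    C-H: 8 × 424 = 3392
    Σ(formed) = 4102 kJ
  ΔH_2 = 3976 − 4102 = −126 kJ
ΔH_1 − ΔH_2 = +16 kJ, so reaction 2 has the more negative ΔH; |ΔH_1 − ΔH_2| = 16 kJ.

Reaction 2, by 16 kJ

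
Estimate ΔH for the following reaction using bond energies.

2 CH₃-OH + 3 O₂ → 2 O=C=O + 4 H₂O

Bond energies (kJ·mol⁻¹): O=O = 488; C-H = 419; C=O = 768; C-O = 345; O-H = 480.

ΔH ≈ −1284 kJ

Bonds broken (reactants):
  C-H: 6 × 419 = 2514
  C-O: 2 × 345 = 690
  O-H: 2 × 480 = 960
  O=O: 3 × 488 = 1464
  Σ(broken) = 5628 kJ
Bonds formed (products):
  C=O: 4 × 768 = 3072
  O-H: 8 × 480 = 3840
  Σ(formed) = 6912 kJ
ΔH = Σ(broken) − Σ(formed) = 5628 − 6912 = −1284 kJ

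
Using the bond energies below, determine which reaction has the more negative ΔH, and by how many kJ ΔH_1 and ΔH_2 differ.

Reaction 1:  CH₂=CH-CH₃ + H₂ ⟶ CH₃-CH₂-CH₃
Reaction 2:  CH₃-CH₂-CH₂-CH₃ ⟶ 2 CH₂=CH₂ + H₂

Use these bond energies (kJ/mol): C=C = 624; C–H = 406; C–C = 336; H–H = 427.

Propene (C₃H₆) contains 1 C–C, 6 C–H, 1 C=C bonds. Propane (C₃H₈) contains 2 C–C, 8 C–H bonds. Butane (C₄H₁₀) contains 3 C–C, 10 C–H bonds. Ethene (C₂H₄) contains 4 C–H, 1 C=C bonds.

Reaction 1, by 242 kJ

Reaction 1:
  Bonds broken (reactants):
    C–C: 1 × 336 = 336
    C–H: 6 × 406 = 2436
    C=C: 1 × 624 = 624
    H–H: 1 × 427 = 427
    Σ(broken) = 3823 kJ
  Bonds formed (products):
    C–C: 2 × 336 = 672
    C–H: 8 × 406 = 3248
    Σ(formed) = 3920 kJ
  ΔH_1 = 3823 − 3920 = −97 kJ
Reaction 2:
  Bonds broken (reactants):
    C–C: 3 × 336 = 1008
    C–H: 10 × 406 = 4060
    Σ(broken) = 5068 kJ
  Bonds formed (products):
    C–H: 8 × 406 = 3248
    C=C: 2 × 624 = 1248
    H–H: 1 × 427 = 427
    Σ(formed) = 4923 kJ
  ΔH_2 = 5068 − 4923 = +145 kJ
ΔH_1 − ΔH_2 = −242 kJ, so reaction 1 has the more negative ΔH; |ΔH_1 − ΔH_2| = 242 kJ.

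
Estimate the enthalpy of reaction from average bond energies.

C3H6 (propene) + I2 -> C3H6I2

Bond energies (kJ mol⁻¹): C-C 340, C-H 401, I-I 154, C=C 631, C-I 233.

ΔH ≈ −21 kJ

Bonds broken (reactants):
  C-C: 1 × 340 = 340
  C-H: 6 × 401 = 2406
  C=C: 1 × 631 = 631
  I-I: 1 × 154 = 154
  Σ(broken) = 3531 kJ
Bonds formed (products):
  C-C: 2 × 340 = 680
  C-H: 6 × 401 = 2406
  C-I: 2 × 233 = 466
  Σ(formed) = 3552 kJ
ΔH = Σ(broken) − Σ(formed) = 3531 − 3552 = −21 kJ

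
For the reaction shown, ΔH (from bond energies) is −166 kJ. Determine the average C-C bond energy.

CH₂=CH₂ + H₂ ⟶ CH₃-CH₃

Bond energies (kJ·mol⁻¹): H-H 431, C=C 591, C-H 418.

D(C-C) ≈ 352 kJ/mol

Let D be the C-C bond energy.
Σ(broken) = 4×418 + 1×591 + 1×431 = 2694
Σ(formed) = 1×D + 6×418 = 2508 + D
ΔH = Σ(broken) − Σ(formed) = (2694) − (2508 + D) = +186 − D
Setting this equal to −166 kJ gives D = 352 kJ/mol.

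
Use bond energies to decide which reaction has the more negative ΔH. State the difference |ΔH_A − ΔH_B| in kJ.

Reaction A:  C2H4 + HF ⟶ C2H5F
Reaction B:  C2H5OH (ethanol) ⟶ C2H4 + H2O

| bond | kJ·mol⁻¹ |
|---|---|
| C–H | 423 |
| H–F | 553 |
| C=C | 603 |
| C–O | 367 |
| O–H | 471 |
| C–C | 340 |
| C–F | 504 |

Reaction A, by 167 kJ

Reaction A:
  Bonds broken (reactants):
    C–H: 4 × 423 = 1692
    C=C: 1 × 603 = 603
    H–F: 1 × 553 = 553
    Σ(broken) = 2848 kJ
  Bonds formed (products):
    C–C: 1 × 340 = 340
    C–F: 1 × 504 = 504
    C–H: 5 × 423 = 2115
    Σ(formed) = 2959 kJ
  ΔH_A = 2848 − 2959 = −111 kJ
Reaction B:
  Bonds broken (reactants):
    C–C: 1 × 340 = 340
    C–H: 5 × 423 = 2115
    C–O: 1 × 367 = 367
    O–H: 1 × 471 = 471
    Σ(broken) = 3293 kJ
  Bonds formed (products):
    C–H: 4 × 423 = 1692
    C=C: 1 × 603 = 603
    O–H: 2 × 471 = 942
    Σ(formed) = 3237 kJ
  ΔH_B = 3293 − 3237 = +56 kJ
ΔH_A − ΔH_B = −167 kJ, so reaction A has the more negative ΔH; |ΔH_A − ΔH_B| = 167 kJ.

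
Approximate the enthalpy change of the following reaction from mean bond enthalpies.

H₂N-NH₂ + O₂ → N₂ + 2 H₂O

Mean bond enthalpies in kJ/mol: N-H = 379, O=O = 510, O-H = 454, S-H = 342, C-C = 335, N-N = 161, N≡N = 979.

ΔH ≈ −608 kJ

Bonds broken (reactants):
  N-H: 4 × 379 = 1516
  N-N: 1 × 161 = 161
  O=O: 1 × 510 = 510
  Σ(broken) = 2187 kJ
Bonds formed (products):
  N≡N: 1 × 979 = 979
  O-H: 4 × 454 = 1816
  Σ(formed) = 2795 kJ
ΔH = Σ(broken) − Σ(formed) = 2187 − 2795 = −608 kJ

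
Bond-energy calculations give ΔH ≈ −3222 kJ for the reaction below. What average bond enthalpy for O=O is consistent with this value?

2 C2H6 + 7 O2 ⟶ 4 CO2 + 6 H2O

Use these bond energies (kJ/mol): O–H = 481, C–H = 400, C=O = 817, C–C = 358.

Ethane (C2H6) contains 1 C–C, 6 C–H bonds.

Let D be the O=O bond energy.
Σ(broken) = 2×358 + 12×400 + 7×D = 5516 + 7D
Σ(formed) = 8×817 + 12×481 = 12308
ΔH = Σ(broken) − Σ(formed) = (5516 + 7D) − (12308) = −6792 + 7D
Setting this equal to −3222 kJ gives 7D = 3570, so D = 510 kJ/mol.

D(O=O) ≈ 510 kJ/mol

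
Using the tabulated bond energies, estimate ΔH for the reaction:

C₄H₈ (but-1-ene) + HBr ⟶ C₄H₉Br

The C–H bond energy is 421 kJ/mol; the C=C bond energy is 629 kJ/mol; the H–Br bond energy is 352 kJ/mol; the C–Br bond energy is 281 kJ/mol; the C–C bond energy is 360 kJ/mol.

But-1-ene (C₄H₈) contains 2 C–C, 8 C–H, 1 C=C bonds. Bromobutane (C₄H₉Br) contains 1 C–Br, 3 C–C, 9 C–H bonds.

ΔH ≈ −81 kJ

Bonds broken (reactants):
  C–C: 2 × 360 = 720
  C–H: 8 × 421 = 3368
  C=C: 1 × 629 = 629
  H–Br: 1 × 352 = 352
  Σ(broken) = 5069 kJ
Bonds formed (products):
  C–Br: 1 × 281 = 281
  C–C: 3 × 360 = 1080
  C–H: 9 × 421 = 3789
  Σ(formed) = 5150 kJ
ΔH = Σ(broken) − Σ(formed) = 5069 − 5150 = −81 kJ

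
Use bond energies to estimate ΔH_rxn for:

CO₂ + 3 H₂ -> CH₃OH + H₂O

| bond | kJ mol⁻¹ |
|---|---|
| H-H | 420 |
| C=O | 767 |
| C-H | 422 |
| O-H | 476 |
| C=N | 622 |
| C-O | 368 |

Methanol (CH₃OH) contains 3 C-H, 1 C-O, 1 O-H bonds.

Bonds broken (reactants):
  C=O: 2 × 767 = 1534
  H-H: 3 × 420 = 1260
  Σ(broken) = 2794 kJ
Bonds formed (products):
  C-H: 3 × 422 = 1266
  C-O: 1 × 368 = 368
  O-H: 3 × 476 = 1428
  Σ(formed) = 3062 kJ
ΔH = Σ(broken) − Σ(formed) = 2794 − 3062 = −268 kJ

ΔH ≈ −268 kJ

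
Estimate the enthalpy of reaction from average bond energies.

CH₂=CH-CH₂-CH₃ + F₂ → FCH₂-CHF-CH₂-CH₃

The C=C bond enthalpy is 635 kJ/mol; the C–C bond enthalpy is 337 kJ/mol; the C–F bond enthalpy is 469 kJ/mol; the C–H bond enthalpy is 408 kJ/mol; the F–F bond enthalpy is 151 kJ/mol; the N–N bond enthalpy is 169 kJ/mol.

ΔH ≈ −489 kJ

Bonds broken (reactants):
  C–C: 2 × 337 = 674
  C–H: 8 × 408 = 3264
  C=C: 1 × 635 = 635
  F–F: 1 × 151 = 151
  Σ(broken) = 4724 kJ
Bonds formed (products):
  C–C: 3 × 337 = 1011
  C–F: 2 × 469 = 938
  C–H: 8 × 408 = 3264
  Σ(formed) = 5213 kJ
ΔH = Σ(broken) − Σ(formed) = 4724 − 5213 = −489 kJ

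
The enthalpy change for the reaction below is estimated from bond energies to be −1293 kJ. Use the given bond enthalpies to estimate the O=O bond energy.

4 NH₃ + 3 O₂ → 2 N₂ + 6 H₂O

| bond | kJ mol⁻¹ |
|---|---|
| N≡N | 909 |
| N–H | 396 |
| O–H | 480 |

D(O=O) ≈ 511 kJ/mol

Let D be the O=O bond energy.
Σ(broken) = 12×396 + 3×D = 4752 + 3D
Σ(formed) = 2×909 + 12×480 = 7578
ΔH = Σ(broken) − Σ(formed) = (4752 + 3D) − (7578) = −2826 + 3D
Setting this equal to −1293 kJ gives 3D = 1533, so D = 511 kJ/mol.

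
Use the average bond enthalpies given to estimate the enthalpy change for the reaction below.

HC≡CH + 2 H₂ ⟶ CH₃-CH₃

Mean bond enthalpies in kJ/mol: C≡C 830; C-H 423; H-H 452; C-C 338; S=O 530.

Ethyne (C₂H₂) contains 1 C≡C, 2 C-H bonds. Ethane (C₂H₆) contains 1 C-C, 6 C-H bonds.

Bonds broken (reactants):
  C≡C: 1 × 830 = 830
  C-H: 2 × 423 = 846
  H-H: 2 × 452 = 904
  Σ(broken) = 2580 kJ
Bonds formed (products):
  C-C: 1 × 338 = 338
  C-H: 6 × 423 = 2538
  Σ(formed) = 2876 kJ
ΔH = Σ(broken) − Σ(formed) = 2580 − 2876 = −296 kJ

ΔH ≈ −296 kJ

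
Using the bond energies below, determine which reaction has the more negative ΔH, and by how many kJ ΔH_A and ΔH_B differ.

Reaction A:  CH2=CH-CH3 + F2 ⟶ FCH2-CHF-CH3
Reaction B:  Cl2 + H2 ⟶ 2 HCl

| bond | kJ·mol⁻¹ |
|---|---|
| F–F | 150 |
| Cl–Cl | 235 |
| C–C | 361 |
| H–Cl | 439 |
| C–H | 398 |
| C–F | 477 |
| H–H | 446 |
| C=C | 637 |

Reaction A, by 331 kJ

Reaction A:
  Bonds broken (reactants):
    C–C: 1 × 361 = 361
    C–H: 6 × 398 = 2388
    C=C: 1 × 637 = 637
    F–F: 1 × 150 = 150
    Σ(broken) = 3536 kJ
  Bonds formed (products):
    C–C: 2 × 361 = 722
    C–F: 2 × 477 = 954
    C–H: 6 × 398 = 2388
    Σ(formed) = 4064 kJ
  ΔH_A = 3536 − 4064 = −528 kJ
Reaction B:
  Bonds broken (reactants):
    Cl–Cl: 1 × 235 = 235
    H–H: 1 × 446 = 446
    Σ(broken) = 681 kJ
  Bonds formed (products):
    H–Cl: 2 × 439 = 878
    Σ(formed) = 878 kJ
  ΔH_B = 681 − 878 = −197 kJ
ΔH_A − ΔH_B = −331 kJ, so reaction A has the more negative ΔH; |ΔH_A − ΔH_B| = 331 kJ.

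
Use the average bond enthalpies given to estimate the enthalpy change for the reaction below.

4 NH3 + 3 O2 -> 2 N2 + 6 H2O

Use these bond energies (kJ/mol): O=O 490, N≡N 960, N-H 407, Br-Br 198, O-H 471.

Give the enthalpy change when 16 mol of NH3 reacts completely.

Bonds broken (reactants):
  N-H: 12 × 407 = 4884
  O=O: 3 × 490 = 1470
  Σ(broken) = 6354 kJ
Bonds formed (products):
  N≡N: 2 × 960 = 1920
  O-H: 12 × 471 = 5652
  Σ(formed) = 7572 kJ
ΔH = Σ(broken) − Σ(formed) = 6354 − 7572 = −1218 kJ
For 4× the reaction as written: 4 × (−1218) = −4872 kJ

ΔH = −4872 kJ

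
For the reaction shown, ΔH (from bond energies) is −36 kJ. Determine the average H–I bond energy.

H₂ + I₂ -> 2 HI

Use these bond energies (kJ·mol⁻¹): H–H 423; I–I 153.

D(H–I) ≈ 306 kJ/mol

Let D be the H–I bond energy.
Σ(broken) = 1×423 + 1×153 = 576
Σ(formed) = 2×D = 2D
ΔH = Σ(broken) − Σ(formed) = (576) − (2D) = +576 − 2D
Setting this equal to −36 kJ gives 2D = 612, so D = 306 kJ/mol.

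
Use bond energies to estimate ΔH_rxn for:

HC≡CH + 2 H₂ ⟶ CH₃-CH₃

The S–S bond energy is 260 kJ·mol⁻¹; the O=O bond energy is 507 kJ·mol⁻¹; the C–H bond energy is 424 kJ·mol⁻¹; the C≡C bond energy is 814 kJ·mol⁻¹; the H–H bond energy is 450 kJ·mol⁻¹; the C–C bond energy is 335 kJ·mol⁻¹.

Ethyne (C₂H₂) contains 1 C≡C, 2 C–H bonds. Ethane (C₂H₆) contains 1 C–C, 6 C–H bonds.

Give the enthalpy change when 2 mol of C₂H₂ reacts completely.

ΔH = −634 kJ

Bonds broken (reactants):
  C≡C: 1 × 814 = 814
  C–H: 2 × 424 = 848
  H–H: 2 × 450 = 900
  Σ(broken) = 2562 kJ
Bonds formed (products):
  C–C: 1 × 335 = 335
  C–H: 6 × 424 = 2544
  Σ(formed) = 2879 kJ
ΔH = Σ(broken) − Σ(formed) = 2562 − 2879 = −317 kJ
For 2× the reaction as written: 2 × (−317) = −634 kJ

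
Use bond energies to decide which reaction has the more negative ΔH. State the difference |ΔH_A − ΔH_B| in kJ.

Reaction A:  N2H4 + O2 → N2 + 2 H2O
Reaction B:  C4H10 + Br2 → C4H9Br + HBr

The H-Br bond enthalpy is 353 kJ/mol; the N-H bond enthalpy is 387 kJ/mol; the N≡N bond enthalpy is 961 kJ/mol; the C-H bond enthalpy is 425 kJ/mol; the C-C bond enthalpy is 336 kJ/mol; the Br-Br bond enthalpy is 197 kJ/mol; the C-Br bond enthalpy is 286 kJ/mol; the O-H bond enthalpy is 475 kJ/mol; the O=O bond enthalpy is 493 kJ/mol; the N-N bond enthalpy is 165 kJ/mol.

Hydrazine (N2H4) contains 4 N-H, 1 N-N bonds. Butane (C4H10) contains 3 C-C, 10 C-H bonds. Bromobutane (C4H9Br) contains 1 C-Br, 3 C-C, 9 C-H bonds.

Reaction A, by 638 kJ

Reaction A:
  Bonds broken (reactants):
    N-H: 4 × 387 = 1548
    N-N: 1 × 165 = 165
    O=O: 1 × 493 = 493
    Σ(broken) = 2206 kJ
  Bonds formed (products):
    N≡N: 1 × 961 = 961
    O-H: 4 × 475 = 1900
    Σ(formed) = 2861 kJ
  ΔH_A = 2206 − 2861 = −655 kJ
Reaction B:
  Bonds broken (reactants):
    Br-Br: 1 × 197 = 197
    C-C: 3 × 336 = 1008
    C-H: 10 × 425 = 4250
    Σ(broken) = 5455 kJ
  Bonds formed (products):
    C-Br: 1 × 286 = 286
    C-C: 3 × 336 = 1008
    C-H: 9 × 425 = 3825
    H-Br: 1 × 353 = 353
    Σ(formed) = 5472 kJ
  ΔH_B = 5455 − 5472 = −17 kJ
ΔH_A − ΔH_B = −638 kJ, so reaction A has the more negative ΔH; |ΔH_A − ΔH_B| = 638 kJ.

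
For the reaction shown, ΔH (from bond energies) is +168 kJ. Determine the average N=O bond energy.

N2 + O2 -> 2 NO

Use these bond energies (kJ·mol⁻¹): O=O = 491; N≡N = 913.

Let D be the N=O bond energy.
Σ(broken) = 1×913 + 1×491 = 1404
Σ(formed) = 2×D = 2D
ΔH = Σ(broken) − Σ(formed) = (1404) − (2D) = +1404 − 2D
Setting this equal to +168 kJ gives 2D = 1236, so D = 618 kJ/mol.

D(N=O) ≈ 618 kJ/mol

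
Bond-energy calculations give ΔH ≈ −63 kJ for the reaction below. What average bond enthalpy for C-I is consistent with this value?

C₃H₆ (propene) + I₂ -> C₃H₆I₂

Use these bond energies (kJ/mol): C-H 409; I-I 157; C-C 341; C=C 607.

Let D be the C-I bond energy.
Σ(broken) = 1×341 + 6×409 + 1×607 + 1×157 = 3559
Σ(formed) = 2×341 + 6×409 + 2×D = 3136 + 2D
ΔH = Σ(broken) − Σ(formed) = (3559) − (3136 + 2D) = +423 − 2D
Setting this equal to −63 kJ gives 2D = 486, so D = 243 kJ/mol.

D(C-I) ≈ 243 kJ/mol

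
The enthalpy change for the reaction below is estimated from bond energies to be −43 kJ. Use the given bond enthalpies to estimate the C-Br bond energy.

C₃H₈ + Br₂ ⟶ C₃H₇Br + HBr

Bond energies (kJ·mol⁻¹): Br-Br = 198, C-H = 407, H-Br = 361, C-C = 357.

D(C-Br) ≈ 287 kJ/mol

Let D be the C-Br bond energy.
Σ(broken) = 1×198 + 2×357 + 8×407 = 4168
Σ(formed) = 1×D + 2×357 + 7×407 + 1×361 = 3924 + D
ΔH = Σ(broken) − Σ(formed) = (4168) − (3924 + D) = +244 − D
Setting this equal to −43 kJ gives D = 287 kJ/mol.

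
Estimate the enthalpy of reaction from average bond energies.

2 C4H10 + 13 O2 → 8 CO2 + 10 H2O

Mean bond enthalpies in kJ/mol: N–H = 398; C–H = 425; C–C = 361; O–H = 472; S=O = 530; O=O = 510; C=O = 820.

ΔH ≈ −5264 kJ

Bonds broken (reactants):
  C–C: 6 × 361 = 2166
  C–H: 20 × 425 = 8500
  O=O: 13 × 510 = 6630
  Σ(broken) = 17296 kJ
Bonds formed (products):
  C=O: 16 × 820 = 13120
  O–H: 20 × 472 = 9440
  Σ(formed) = 22560 kJ
ΔH = Σ(broken) − Σ(formed) = 17296 − 22560 = −5264 kJ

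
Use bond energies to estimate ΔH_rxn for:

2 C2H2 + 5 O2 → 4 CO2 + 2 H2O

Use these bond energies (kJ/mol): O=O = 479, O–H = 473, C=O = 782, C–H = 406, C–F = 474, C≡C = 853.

ΔH ≈ −2423 kJ

Bonds broken (reactants):
  C≡C: 2 × 853 = 1706
  C–H: 4 × 406 = 1624
  O=O: 5 × 479 = 2395
  Σ(broken) = 5725 kJ
Bonds formed (products):
  C=O: 8 × 782 = 6256
  O–H: 4 × 473 = 1892
  Σ(formed) = 8148 kJ
ΔH = Σ(broken) − Σ(formed) = 5725 − 8148 = −2423 kJ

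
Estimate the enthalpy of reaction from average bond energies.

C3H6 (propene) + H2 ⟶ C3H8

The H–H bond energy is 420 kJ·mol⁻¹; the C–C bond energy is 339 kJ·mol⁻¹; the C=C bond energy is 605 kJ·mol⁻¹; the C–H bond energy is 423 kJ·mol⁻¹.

ΔH ≈ −160 kJ

Bonds broken (reactants):
  C–C: 1 × 339 = 339
  C–H: 6 × 423 = 2538
  C=C: 1 × 605 = 605
  H–H: 1 × 420 = 420
  Σ(broken) = 3902 kJ
Bonds formed (products):
  C–C: 2 × 339 = 678
  C–H: 8 × 423 = 3384
  Σ(formed) = 4062 kJ
ΔH = Σ(broken) − Σ(formed) = 3902 − 4062 = −160 kJ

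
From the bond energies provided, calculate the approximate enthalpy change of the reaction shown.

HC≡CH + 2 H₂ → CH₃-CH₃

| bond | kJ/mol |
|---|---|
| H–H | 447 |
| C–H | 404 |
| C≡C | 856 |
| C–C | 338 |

ΔH ≈ −204 kJ

Bonds broken (reactants):
  C≡C: 1 × 856 = 856
  C–H: 2 × 404 = 808
  H–H: 2 × 447 = 894
  Σ(broken) = 2558 kJ
Bonds formed (products):
  C–C: 1 × 338 = 338
  C–H: 6 × 404 = 2424
  Σ(formed) = 2762 kJ
ΔH = Σ(broken) − Σ(formed) = 2558 − 2762 = −204 kJ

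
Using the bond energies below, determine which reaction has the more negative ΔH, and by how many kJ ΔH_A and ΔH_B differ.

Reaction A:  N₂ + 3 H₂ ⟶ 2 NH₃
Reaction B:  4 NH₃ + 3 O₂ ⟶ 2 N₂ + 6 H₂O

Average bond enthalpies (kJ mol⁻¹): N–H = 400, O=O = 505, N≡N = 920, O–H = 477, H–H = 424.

Reaction A:
  Bonds broken (reactants):
    H–H: 3 × 424 = 1272
    N≡N: 1 × 920 = 920
    Σ(broken) = 2192 kJ
  Bonds formed (products):
    N–H: 6 × 400 = 2400
    Σ(formed) = 2400 kJ
  ΔH_A = 2192 − 2400 = −208 kJ
Reaction B:
  Bonds broken (reactants):
    N–H: 12 × 400 = 4800
    O=O: 3 × 505 = 1515
    Σ(broken) = 6315 kJ
  Bonds formed (products):
    N≡N: 2 × 920 = 1840
    O–H: 12 × 477 = 5724
    Σ(formed) = 7564 kJ
  ΔH_B = 6315 − 7564 = −1249 kJ
ΔH_A − ΔH_B = +1041 kJ, so reaction B has the more negative ΔH; |ΔH_A − ΔH_B| = 1041 kJ.

Reaction B, by 1041 kJ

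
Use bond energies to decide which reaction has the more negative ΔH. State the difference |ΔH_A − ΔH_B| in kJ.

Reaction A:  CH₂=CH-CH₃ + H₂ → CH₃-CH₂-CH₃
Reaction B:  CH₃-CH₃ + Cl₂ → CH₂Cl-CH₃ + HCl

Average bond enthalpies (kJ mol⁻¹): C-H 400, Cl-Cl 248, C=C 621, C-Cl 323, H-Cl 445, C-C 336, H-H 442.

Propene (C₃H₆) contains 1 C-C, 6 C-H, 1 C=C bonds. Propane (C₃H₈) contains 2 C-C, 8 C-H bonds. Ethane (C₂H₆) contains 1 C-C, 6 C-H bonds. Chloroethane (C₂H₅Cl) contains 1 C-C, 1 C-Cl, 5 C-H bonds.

Reaction A:
  Bonds broken (reactants):
    C-C: 1 × 336 = 336
    C-H: 6 × 400 = 2400
    C=C: 1 × 621 = 621
    H-H: 1 × 442 = 442
    Σ(broken) = 3799 kJ
  Bonds formed (products):
    C-C: 2 × 336 = 672
    C-H: 8 × 400 = 3200
    Σ(formed) = 3872 kJ
  ΔH_A = 3799 − 3872 = −73 kJ
Reaction B:
  Bonds broken (reactants):
    C-C: 1 × 336 = 336
    C-H: 6 × 400 = 2400
    Cl-Cl: 1 × 248 = 248
    Σ(broken) = 2984 kJ
  Bonds formed (products):
    C-C: 1 × 336 = 336
    C-Cl: 1 × 323 = 323
    C-H: 5 × 400 = 2000
    H-Cl: 1 × 445 = 445
    Σ(formed) = 3104 kJ
  ΔH_B = 2984 − 3104 = −120 kJ
ΔH_A − ΔH_B = +47 kJ, so reaction B has the more negative ΔH; |ΔH_A − ΔH_B| = 47 kJ.

Reaction B, by 47 kJ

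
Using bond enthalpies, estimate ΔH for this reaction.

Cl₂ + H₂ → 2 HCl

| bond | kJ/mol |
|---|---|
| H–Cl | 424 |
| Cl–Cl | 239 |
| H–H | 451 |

Bonds broken (reactants):
  Cl–Cl: 1 × 239 = 239
  H–H: 1 × 451 = 451
  Σ(broken) = 690 kJ
Bonds formed (products):
  H–Cl: 2 × 424 = 848
  Σ(formed) = 848 kJ
ΔH = Σ(broken) − Σ(formed) = 690 − 848 = −158 kJ

ΔH ≈ −158 kJ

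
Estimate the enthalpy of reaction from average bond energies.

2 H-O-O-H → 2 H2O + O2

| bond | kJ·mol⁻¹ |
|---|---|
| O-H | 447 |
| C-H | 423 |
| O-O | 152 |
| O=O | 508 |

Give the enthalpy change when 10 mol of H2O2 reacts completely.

Bonds broken (reactants):
  O-H: 4 × 447 = 1788
  O-O: 2 × 152 = 304
  Σ(broken) = 2092 kJ
Bonds formed (products):
  O-H: 4 × 447 = 1788
  O=O: 1 × 508 = 508
  Σ(formed) = 2296 kJ
ΔH = Σ(broken) − Σ(formed) = 2092 − 2296 = −204 kJ
For 5× the reaction as written: 5 × (−204) = −1020 kJ

ΔH = −1020 kJ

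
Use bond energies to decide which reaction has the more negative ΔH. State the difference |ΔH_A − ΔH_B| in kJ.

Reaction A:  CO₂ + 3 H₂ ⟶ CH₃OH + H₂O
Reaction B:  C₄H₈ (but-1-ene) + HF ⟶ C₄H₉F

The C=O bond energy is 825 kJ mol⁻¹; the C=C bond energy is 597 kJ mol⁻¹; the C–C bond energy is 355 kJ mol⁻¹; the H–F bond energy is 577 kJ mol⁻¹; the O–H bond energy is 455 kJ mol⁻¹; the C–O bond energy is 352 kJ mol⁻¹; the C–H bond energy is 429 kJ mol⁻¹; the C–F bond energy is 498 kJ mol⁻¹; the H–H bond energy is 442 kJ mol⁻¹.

Reaction B, by 80 kJ

Reaction A:
  Bonds broken (reactants):
    C=O: 2 × 825 = 1650
    H–H: 3 × 442 = 1326
    Σ(broken) = 2976 kJ
  Bonds formed (products):
    C–H: 3 × 429 = 1287
    C–O: 1 × 352 = 352
    O–H: 3 × 455 = 1365
    Σ(formed) = 3004 kJ
  ΔH_A = 2976 − 3004 = −28 kJ
Reaction B:
  Bonds broken (reactants):
    C–C: 2 × 355 = 710
    C–H: 8 × 429 = 3432
    C=C: 1 × 597 = 597
    H–F: 1 × 577 = 577
    Σ(broken) = 5316 kJ
  Bonds formed (products):
    C–C: 3 × 355 = 1065
    C–F: 1 × 498 = 498
    C–H: 9 × 429 = 3861
    Σ(formed) = 5424 kJ
  ΔH_B = 5316 − 5424 = −108 kJ
ΔH_A − ΔH_B = +80 kJ, so reaction B has the more negative ΔH; |ΔH_A − ΔH_B| = 80 kJ.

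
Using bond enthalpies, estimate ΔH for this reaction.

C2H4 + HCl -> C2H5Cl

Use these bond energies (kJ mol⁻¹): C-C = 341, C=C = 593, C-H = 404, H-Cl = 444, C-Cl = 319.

Bonds broken (reactants):
  C-H: 4 × 404 = 1616
  C=C: 1 × 593 = 593
  H-Cl: 1 × 444 = 444
  Σ(broken) = 2653 kJ
Bonds formed (products):
  C-C: 1 × 341 = 341
  C-Cl: 1 × 319 = 319
  C-H: 5 × 404 = 2020
  Σ(formed) = 2680 kJ
ΔH = Σ(broken) − Σ(formed) = 2653 − 2680 = −27 kJ

ΔH ≈ −27 kJ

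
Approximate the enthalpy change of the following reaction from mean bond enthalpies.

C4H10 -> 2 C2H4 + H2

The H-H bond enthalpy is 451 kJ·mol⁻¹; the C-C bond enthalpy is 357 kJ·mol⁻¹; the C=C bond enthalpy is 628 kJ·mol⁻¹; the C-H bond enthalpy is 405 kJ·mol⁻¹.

Bonds broken (reactants):
  C-C: 3 × 357 = 1071
  C-H: 10 × 405 = 4050
  Σ(broken) = 5121 kJ
Bonds formed (products):
  C-H: 8 × 405 = 3240
  C=C: 2 × 628 = 1256
  H-H: 1 × 451 = 451
  Σ(formed) = 4947 kJ
ΔH = Σ(broken) − Σ(formed) = 5121 − 4947 = +174 kJ

ΔH ≈ +174 kJ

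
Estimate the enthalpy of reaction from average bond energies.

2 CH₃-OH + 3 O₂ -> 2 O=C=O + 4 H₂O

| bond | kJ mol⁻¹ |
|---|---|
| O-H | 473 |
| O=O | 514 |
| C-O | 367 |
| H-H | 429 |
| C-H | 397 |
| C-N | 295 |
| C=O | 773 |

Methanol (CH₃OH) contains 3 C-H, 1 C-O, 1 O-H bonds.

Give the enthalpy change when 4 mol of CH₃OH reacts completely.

Bonds broken (reactants):
  C-H: 6 × 397 = 2382
  C-O: 2 × 367 = 734
  O-H: 2 × 473 = 946
  O=O: 3 × 514 = 1542
  Σ(broken) = 5604 kJ
Bonds formed (products):
  C=O: 4 × 773 = 3092
  O-H: 8 × 473 = 3784
  Σ(formed) = 6876 kJ
ΔH = Σ(broken) − Σ(formed) = 5604 − 6876 = −1272 kJ
For 2× the reaction as written: 2 × (−1272) = −2544 kJ

ΔH = −2544 kJ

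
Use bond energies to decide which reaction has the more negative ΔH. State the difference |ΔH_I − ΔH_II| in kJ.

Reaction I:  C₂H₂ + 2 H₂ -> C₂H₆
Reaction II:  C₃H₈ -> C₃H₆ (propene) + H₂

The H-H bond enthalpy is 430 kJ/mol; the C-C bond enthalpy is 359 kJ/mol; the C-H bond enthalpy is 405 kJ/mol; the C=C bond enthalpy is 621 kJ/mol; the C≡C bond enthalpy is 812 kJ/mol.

Reaction I, by 425 kJ

Reaction I:
  Bonds broken (reactants):
    C≡C: 1 × 812 = 812
    C-H: 2 × 405 = 810
    H-H: 2 × 430 = 860
    Σ(broken) = 2482 kJ
  Bonds formed (products):
    C-C: 1 × 359 = 359
    C-H: 6 × 405 = 2430
    Σ(formed) = 2789 kJ
  ΔH_I = 2482 − 2789 = −307 kJ
Reaction II:
  Bonds broken (reactants):
    C-C: 2 × 359 = 718
    C-H: 8 × 405 = 3240
    Σ(broken) = 3958 kJ
  Bonds formed (products):
    C-C: 1 × 359 = 359
    C-H: 6 × 405 = 2430
    C=C: 1 × 621 = 621
    H-H: 1 × 430 = 430
    Σ(formed) = 3840 kJ
  ΔH_II = 3958 − 3840 = +118 kJ
ΔH_I − ΔH_II = −425 kJ, so reaction I has the more negative ΔH; |ΔH_I − ΔH_II| = 425 kJ.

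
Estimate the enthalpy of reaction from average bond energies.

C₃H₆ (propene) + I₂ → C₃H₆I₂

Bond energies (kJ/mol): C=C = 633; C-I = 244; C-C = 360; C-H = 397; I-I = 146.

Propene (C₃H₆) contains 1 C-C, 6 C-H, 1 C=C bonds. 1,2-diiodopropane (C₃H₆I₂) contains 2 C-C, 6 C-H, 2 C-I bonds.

Bonds broken (reactants):
  C-C: 1 × 360 = 360
  C-H: 6 × 397 = 2382
  C=C: 1 × 633 = 633
  I-I: 1 × 146 = 146
  Σ(broken) = 3521 kJ
Bonds formed (products):
  C-C: 2 × 360 = 720
  C-H: 6 × 397 = 2382
  C-I: 2 × 244 = 488
  Σ(formed) = 3590 kJ
ΔH = Σ(broken) − Σ(formed) = 3521 − 3590 = −69 kJ

ΔH ≈ −69 kJ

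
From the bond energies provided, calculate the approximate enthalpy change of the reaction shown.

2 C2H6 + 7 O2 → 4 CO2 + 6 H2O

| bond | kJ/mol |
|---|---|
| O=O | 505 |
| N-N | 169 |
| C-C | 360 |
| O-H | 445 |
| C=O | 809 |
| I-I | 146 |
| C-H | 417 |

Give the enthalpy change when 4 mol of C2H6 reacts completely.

Bonds broken (reactants):
  C-C: 2 × 360 = 720
  C-H: 12 × 417 = 5004
  O=O: 7 × 505 = 3535
  Σ(broken) = 9259 kJ
Bonds formed (products):
  C=O: 8 × 809 = 6472
  O-H: 12 × 445 = 5340
  Σ(formed) = 11812 kJ
ΔH = Σ(broken) − Σ(formed) = 9259 − 11812 = −2553 kJ
For 2× the reaction as written: 2 × (−2553) = −5106 kJ

ΔH = −5106 kJ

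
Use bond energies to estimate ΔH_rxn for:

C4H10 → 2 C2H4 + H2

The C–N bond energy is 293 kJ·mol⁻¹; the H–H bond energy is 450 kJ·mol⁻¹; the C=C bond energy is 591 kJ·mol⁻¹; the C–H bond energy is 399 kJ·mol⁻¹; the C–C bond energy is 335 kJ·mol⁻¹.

Bonds broken (reactants):
  C–C: 3 × 335 = 1005
  C–H: 10 × 399 = 3990
  Σ(broken) = 4995 kJ
Bonds formed (products):
  C–H: 8 × 399 = 3192
  C=C: 2 × 591 = 1182
  H–H: 1 × 450 = 450
  Σ(formed) = 4824 kJ
ΔH = Σ(broken) − Σ(formed) = 4995 − 4824 = +171 kJ

ΔH ≈ +171 kJ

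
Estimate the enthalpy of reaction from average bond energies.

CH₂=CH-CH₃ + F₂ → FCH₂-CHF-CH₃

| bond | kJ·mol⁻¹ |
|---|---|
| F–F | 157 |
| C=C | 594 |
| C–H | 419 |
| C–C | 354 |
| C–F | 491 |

Bonds broken (reactants):
  C–C: 1 × 354 = 354
  C–H: 6 × 419 = 2514
  C=C: 1 × 594 = 594
  F–F: 1 × 157 = 157
  Σ(broken) = 3619 kJ
Bonds formed (products):
  C–C: 2 × 354 = 708
  C–F: 2 × 491 = 982
  C–H: 6 × 419 = 2514
  Σ(formed) = 4204 kJ
ΔH = Σ(broken) − Σ(formed) = 3619 − 4204 = −585 kJ

ΔH ≈ −585 kJ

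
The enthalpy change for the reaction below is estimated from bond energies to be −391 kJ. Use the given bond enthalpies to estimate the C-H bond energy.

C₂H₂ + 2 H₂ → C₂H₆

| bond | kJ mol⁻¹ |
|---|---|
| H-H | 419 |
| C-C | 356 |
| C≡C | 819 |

Let D be the C-H bond energy.
Σ(broken) = 1×819 + 2×D + 2×419 = 1657 + 2D
Σ(formed) = 1×356 + 6×D = 356 + 6D
ΔH = Σ(broken) − Σ(formed) = (1657 + 2D) − (356 + 6D) = +1301 − 4D
Setting this equal to −391 kJ gives 4D = 1692, so D = 423 kJ/mol.

D(C-H) ≈ 423 kJ/mol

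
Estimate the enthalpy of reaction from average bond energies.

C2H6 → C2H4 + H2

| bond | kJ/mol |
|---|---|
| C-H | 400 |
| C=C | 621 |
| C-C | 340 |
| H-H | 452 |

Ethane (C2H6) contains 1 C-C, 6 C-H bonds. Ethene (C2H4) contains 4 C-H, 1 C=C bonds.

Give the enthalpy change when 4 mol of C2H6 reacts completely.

Bonds broken (reactants):
  C-C: 1 × 340 = 340
  C-H: 6 × 400 = 2400
  Σ(broken) = 2740 kJ
Bonds formed (products):
  C-H: 4 × 400 = 1600
  C=C: 1 × 621 = 621
  H-H: 1 × 452 = 452
  Σ(formed) = 2673 kJ
ΔH = Σ(broken) − Σ(formed) = 2740 − 2673 = +67 kJ
For 4× the reaction as written: 4 × (+67) = +268 kJ

ΔH = +268 kJ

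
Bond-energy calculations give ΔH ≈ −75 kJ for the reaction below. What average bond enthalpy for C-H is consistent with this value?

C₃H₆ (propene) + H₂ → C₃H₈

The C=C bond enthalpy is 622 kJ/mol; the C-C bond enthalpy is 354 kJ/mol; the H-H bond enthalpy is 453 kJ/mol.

D(C-H) ≈ 398 kJ/mol

Let D be the C-H bond energy.
Σ(broken) = 1×354 + 6×D + 1×622 + 1×453 = 1429 + 6D
Σ(formed) = 2×354 + 8×D = 708 + 8D
ΔH = Σ(broken) − Σ(formed) = (1429 + 6D) − (708 + 8D) = +721 − 2D
Setting this equal to −75 kJ gives 2D = 796, so D = 398 kJ/mol.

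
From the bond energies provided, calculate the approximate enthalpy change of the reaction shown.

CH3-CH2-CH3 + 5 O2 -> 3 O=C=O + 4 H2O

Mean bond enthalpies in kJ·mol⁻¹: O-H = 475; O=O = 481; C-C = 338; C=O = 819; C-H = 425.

ΔH ≈ −2233 kJ

Bonds broken (reactants):
  C-C: 2 × 338 = 676
  C-H: 8 × 425 = 3400
  O=O: 5 × 481 = 2405
  Σ(broken) = 6481 kJ
Bonds formed (products):
  C=O: 6 × 819 = 4914
  O-H: 8 × 475 = 3800
  Σ(formed) = 8714 kJ
ΔH = Σ(broken) − Σ(formed) = 6481 − 8714 = −2233 kJ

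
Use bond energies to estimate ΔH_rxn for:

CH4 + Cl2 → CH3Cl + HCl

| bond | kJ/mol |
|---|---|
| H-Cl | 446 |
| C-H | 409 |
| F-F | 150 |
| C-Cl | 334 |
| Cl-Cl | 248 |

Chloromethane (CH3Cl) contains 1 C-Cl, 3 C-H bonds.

Bonds broken (reactants):
  C-H: 4 × 409 = 1636
  Cl-Cl: 1 × 248 = 248
  Σ(broken) = 1884 kJ
Bonds formed (products):
  C-Cl: 1 × 334 = 334
  C-H: 3 × 409 = 1227
  H-Cl: 1 × 446 = 446
  Σ(formed) = 2007 kJ
ΔH = Σ(broken) − Σ(formed) = 1884 − 2007 = −123 kJ

ΔH ≈ −123 kJ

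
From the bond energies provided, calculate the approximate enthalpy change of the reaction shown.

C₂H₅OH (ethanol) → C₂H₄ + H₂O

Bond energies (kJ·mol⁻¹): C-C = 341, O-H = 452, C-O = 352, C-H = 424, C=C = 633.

Bonds broken (reactants):
  C-C: 1 × 341 = 341
  C-H: 5 × 424 = 2120
  C-O: 1 × 352 = 352
  O-H: 1 × 452 = 452
  Σ(broken) = 3265 kJ
Bonds formed (products):
  C-H: 4 × 424 = 1696
  C=C: 1 × 633 = 633
  O-H: 2 × 452 = 904
  Σ(formed) = 3233 kJ
ΔH = Σ(broken) − Σ(formed) = 3265 − 3233 = +32 kJ

ΔH ≈ +32 kJ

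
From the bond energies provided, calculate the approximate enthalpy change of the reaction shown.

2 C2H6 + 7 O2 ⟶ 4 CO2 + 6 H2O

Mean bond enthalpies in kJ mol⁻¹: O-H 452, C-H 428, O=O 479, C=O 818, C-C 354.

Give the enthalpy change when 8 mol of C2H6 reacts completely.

ΔH = −11084 kJ

Bonds broken (reactants):
  C-C: 2 × 354 = 708
  C-H: 12 × 428 = 5136
  O=O: 7 × 479 = 3353
  Σ(broken) = 9197 kJ
Bonds formed (products):
  C=O: 8 × 818 = 6544
  O-H: 12 × 452 = 5424
  Σ(formed) = 11968 kJ
ΔH = Σ(broken) − Σ(formed) = 9197 − 11968 = −2771 kJ
For 4× the reaction as written: 4 × (−2771) = −11084 kJ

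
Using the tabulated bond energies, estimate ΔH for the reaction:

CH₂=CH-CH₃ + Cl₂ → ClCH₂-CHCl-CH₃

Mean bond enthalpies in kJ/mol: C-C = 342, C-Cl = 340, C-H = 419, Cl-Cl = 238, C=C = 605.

Bonds broken (reactants):
  C-C: 1 × 342 = 342
  C-H: 6 × 419 = 2514
  C=C: 1 × 605 = 605
  Cl-Cl: 1 × 238 = 238
  Σ(broken) = 3699 kJ
Bonds formed (products):
  C-C: 2 × 342 = 684
  C-Cl: 2 × 340 = 680
  C-H: 6 × 419 = 2514
  Σ(formed) = 3878 kJ
ΔH = Σ(broken) − Σ(formed) = 3699 − 3878 = −179 kJ

ΔH ≈ −179 kJ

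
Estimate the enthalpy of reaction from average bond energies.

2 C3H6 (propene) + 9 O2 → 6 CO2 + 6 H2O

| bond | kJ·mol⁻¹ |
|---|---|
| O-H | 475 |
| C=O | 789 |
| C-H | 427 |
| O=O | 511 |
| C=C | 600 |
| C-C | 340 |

ΔH ≈ −3565 kJ

Bonds broken (reactants):
  C-C: 2 × 340 = 680
  C-H: 12 × 427 = 5124
  C=C: 2 × 600 = 1200
  O=O: 9 × 511 = 4599
  Σ(broken) = 11603 kJ
Bonds formed (products):
  C=O: 12 × 789 = 9468
  O-H: 12 × 475 = 5700
  Σ(formed) = 15168 kJ
ΔH = Σ(broken) − Σ(formed) = 11603 − 15168 = −3565 kJ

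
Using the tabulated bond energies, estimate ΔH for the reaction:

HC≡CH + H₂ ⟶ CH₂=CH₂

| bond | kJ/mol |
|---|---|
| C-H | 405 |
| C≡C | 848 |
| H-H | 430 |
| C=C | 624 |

ΔH ≈ −156 kJ

Bonds broken (reactants):
  C≡C: 1 × 848 = 848
  C-H: 2 × 405 = 810
  H-H: 1 × 430 = 430
  Σ(broken) = 2088 kJ
Bonds formed (products):
  C-H: 4 × 405 = 1620
  C=C: 1 × 624 = 624
  Σ(formed) = 2244 kJ
ΔH = Σ(broken) − Σ(formed) = 2088 − 2244 = −156 kJ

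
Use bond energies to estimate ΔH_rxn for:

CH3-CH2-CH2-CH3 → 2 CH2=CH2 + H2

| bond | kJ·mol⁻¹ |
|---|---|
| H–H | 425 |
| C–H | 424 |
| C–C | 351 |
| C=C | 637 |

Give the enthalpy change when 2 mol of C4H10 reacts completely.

Bonds broken (reactants):
  C–C: 3 × 351 = 1053
  C–H: 10 × 424 = 4240
  Σ(broken) = 5293 kJ
Bonds formed (products):
  C–H: 8 × 424 = 3392
  C=C: 2 × 637 = 1274
  H–H: 1 × 425 = 425
  Σ(formed) = 5091 kJ
ΔH = Σ(broken) − Σ(formed) = 5293 − 5091 = +202 kJ
For 2× the reaction as written: 2 × (+202) = +404 kJ

ΔH = +404 kJ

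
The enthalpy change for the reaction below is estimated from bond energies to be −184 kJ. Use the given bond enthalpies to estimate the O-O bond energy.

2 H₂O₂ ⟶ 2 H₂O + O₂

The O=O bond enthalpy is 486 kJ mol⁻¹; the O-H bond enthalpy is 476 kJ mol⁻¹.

D(O-O) ≈ 151 kJ/mol

Let D be the O-O bond energy.
Σ(broken) = 4×476 + 2×D = 1904 + 2D
Σ(formed) = 4×476 + 1×486 = 2390
ΔH = Σ(broken) − Σ(formed) = (1904 + 2D) − (2390) = −486 + 2D
Setting this equal to −184 kJ gives 2D = 302, so D = 151 kJ/mol.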